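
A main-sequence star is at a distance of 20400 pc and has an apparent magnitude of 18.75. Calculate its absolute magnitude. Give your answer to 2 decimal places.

M ≈ 2.20

5 log₁₀(d/10 pc) = 5 log₁₀(20400) − 5 = 16.548
M = m − 5 log₁₀(d/10) = 18.75 − 16.548 = 2.202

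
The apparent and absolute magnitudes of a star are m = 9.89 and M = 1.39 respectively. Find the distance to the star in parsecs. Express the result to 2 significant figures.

μ = m − M = 8.500
m − M = 5 log₁₀ d − 5
log₁₀ d = (m − M)/5 + 1 = 2.7000
d = 10^2.7000 = 501.2 pc

d ≈ 500 pc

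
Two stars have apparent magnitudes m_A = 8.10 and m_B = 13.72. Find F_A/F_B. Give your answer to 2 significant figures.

F_A/F_B ≈ 180

Magnitude difference = -5.62
Flux ratio = 10^(−0.4 Δm) = 10^(−0.4 × -5.62) = 10^2.248 = 177.0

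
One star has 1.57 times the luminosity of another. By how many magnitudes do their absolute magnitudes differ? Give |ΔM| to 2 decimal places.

|ΔM| ≈ 0.49

Pogson: ΔM = −2.5 log₁₀(ratio) = −2.5 log₁₀(1.57) = −2.5 × 0.1959 = -0.490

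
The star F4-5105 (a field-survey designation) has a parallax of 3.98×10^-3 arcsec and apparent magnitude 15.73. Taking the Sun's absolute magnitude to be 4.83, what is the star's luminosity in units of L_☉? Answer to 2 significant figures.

L/L_☉ ≈ 0.028

d = 1/p = 1/3.98×10^-3″ = 251.3 pc
M = m − 5 log₁₀ d + 5 = 15.73 − 5·2.4001 + 5 = 8.729
M − M_☉ = 8.729 − 4.83 = 3.899
L/L_☉ = 10^(−0.4 × 3.899) = 0.02756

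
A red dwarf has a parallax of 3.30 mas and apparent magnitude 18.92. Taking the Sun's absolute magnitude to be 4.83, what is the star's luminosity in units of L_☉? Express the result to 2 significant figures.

L/L_☉ ≈ 2.1×10^-3

d = 1/p = 1000/3.30 mas = 303.0 pc
M = m − 5 log₁₀ d + 5 = 18.92 − 5·2.4815 + 5 = 11.513
M − M_☉ = 11.513 − 4.83 = 6.683
L/L_☉ = 10^(−0.4 × 6.683) = 2.123×10^-3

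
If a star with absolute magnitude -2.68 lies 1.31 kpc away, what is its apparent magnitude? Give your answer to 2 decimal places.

m ≈ 7.91

d = 1.31 kpc = 1310 pc
m = M + 5 log₁₀ d − 5 = -2.68 + 5·3.1173 − 5 = 7.906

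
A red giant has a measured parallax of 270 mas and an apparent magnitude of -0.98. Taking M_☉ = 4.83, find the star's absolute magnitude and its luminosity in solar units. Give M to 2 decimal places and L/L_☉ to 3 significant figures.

d = 1/p = 1000/270 mas = 3.704 pc
M = m − 5 log₁₀ d + 5 = -0.98 − 5·0.5686 + 5 = 1.177
M − M_☉ = 1.177 − 4.83 = -3.653
L/L_☉ = 10^(−0.4 × -3.653) = 28.92

M ≈ 1.18; L/L_☉ ≈ 28.9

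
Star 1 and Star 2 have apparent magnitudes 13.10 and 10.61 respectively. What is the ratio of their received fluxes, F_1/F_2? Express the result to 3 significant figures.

F_1/F_2 ≈ 0.101

Δm = 13.10 − (10.61) = 2.49
Flux ratio = 10^(−0.4 Δm) = 10^(−0.4 × 2.49) = 10^-0.996 = 0.1009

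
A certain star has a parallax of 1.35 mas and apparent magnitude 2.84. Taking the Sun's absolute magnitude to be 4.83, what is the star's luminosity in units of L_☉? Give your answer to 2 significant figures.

L/L_☉ ≈ 34000

d = 1/p = 1000/1.35 mas = 740.7 pc
M = m − 5 log₁₀ d + 5 = 2.84 − 5·2.8697 + 5 = -6.508
M − M_☉ = -6.508 − 4.83 = -11.338
L/L_☉ = 10^(−0.4 × -11.338) = 34300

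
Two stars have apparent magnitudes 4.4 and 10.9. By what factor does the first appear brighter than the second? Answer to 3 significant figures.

398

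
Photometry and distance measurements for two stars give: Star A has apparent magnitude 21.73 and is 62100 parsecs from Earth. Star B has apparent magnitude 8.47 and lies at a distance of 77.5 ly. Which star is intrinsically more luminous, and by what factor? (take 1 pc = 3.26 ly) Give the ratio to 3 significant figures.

Star A: M = m − 5 log₁₀ d + 5 = 21.73 − 5·4.7931 + 5 = 2.765
Star B: d = 77.5 ly / 3.26 = 23.77 pc
Star B: M = m − 5 log₁₀ d + 5 = 8.47 − 5·1.3761 + 5 = 6.590
ΔM = M_A − M_B = 2.765 − (6.590) = -3.825; smaller M is more luminous → Star A.
L ratio = 10^(0.4 |ΔM|) = 10^1.530 = 33.89

Star A is more luminous, by a factor of 33.9.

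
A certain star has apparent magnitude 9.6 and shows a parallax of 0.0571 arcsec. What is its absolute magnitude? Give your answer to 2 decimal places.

d = 1/p = 1/0.0571″ = 17.51 pc
5 log₁₀(d/10 pc) = 5 log₁₀(17.51) − 5 = 1.217
M = m − 5 log₁₀(d/10) = 9.6 − 1.217 = 8.383

M ≈ 8.38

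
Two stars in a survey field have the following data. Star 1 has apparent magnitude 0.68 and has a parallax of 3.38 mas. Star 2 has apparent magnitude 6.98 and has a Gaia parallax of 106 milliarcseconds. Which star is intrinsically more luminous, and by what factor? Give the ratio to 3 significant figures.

Star 1 is more luminous, by a factor of 326000.

Star 1: p = 3.38 mas = 3.38×10^-3″ → d = 1/p = 295.9 pc
Star 1: M = m − 5 log₁₀ d + 5 = 0.68 − 5·2.4711 + 5 = -6.675
Star 2: p = 106 mas = 0.106″ → d = 1/p = 9.434 pc
Star 2: M = m − 5 log₁₀ d + 5 = 6.98 − 5·0.9747 + 5 = 7.107
ΔM = M_1 − M_2 = -6.675 − (7.107) = -13.782; smaller M is more luminous → Star 1.
L ratio = 10^(0.4 |ΔM|) = 10^5.513 = 325700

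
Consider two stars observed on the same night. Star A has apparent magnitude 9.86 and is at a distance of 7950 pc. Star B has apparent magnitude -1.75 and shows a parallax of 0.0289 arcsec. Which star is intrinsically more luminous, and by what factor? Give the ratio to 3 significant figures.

Star A is more luminous, by a factor of 1.20.

Star A: M = m − 5 log₁₀ d + 5 = 9.86 − 5·3.9004 + 5 = -4.642
Star B: d = 1/p = 1/0.0289″ = 34.60 pc
Star B: M = m − 5 log₁₀ d + 5 = -1.75 − 5·1.5391 + 5 = -4.446
ΔM = M_A − M_B = -4.642 − (-4.446) = -0.196; smaller M is more luminous → Star A.
L ratio = 10^(0.4 |ΔM|) = 10^0.079 = 1.198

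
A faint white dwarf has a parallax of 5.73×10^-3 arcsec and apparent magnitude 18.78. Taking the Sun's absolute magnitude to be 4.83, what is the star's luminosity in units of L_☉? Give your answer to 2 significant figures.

d = 1/p = 1/5.73×10^-3″ = 174.5 pc
M = m − 5 log₁₀ d + 5 = 18.78 − 5·2.2418 + 5 = 12.571
M − M_☉ = 12.571 − 4.83 = 7.741
L/L_☉ = 10^(−0.4 × 7.741) = 8.011×10^-4

L/L_☉ ≈ 8.0×10^-4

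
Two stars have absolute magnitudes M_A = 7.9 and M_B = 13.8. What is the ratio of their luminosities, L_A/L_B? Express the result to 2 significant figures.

ΔM = M_A − M_B = -5.9
L_A/L_B = 10^(−0.4 ΔM) = 10^2.360 = 229.1

L_A/L_B ≈ 230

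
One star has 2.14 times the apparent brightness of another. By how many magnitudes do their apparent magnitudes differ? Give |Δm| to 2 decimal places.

|Δm| ≈ 0.83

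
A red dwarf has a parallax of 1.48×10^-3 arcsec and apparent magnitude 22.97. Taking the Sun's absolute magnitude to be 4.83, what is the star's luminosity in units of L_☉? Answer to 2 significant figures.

d = 1/p = 1/1.48×10^-3″ = 675.7 pc
M = m − 5 log₁₀ d + 5 = 22.97 − 5·2.8297 + 5 = 13.821
M − M_☉ = 13.821 − 4.83 = 8.991
L/L_☉ = 10^(−0.4 × 8.991) = 2.532×10^-4

L/L_☉ ≈ 2.5×10^-4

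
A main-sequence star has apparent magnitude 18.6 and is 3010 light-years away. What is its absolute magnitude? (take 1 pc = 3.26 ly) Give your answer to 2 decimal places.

M ≈ 8.77

d = 3010 ly / 3.26 = 923.3 pc
5 log₁₀(d/10 pc) = 5 log₁₀(923.3) − 5 = 9.827
M = m − 5 log₁₀(d/10) = 18.6 − 9.827 = 8.773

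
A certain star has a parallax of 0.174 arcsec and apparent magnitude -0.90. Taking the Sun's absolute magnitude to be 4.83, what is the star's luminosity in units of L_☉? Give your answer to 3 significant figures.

L/L_☉ ≈ 64.7

d = 1/p = 1/0.174″ = 5.747 pc
M = m − 5 log₁₀ d + 5 = -0.90 − 5·0.7595 + 5 = 0.303
M − M_☉ = 0.303 − 4.83 = -4.527
L/L_☉ = 10^(−0.4 × -4.527) = 64.70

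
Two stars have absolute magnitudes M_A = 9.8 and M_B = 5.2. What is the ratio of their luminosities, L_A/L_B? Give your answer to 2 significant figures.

L_A/L_B ≈ 0.014

ΔM = M_A − M_B = 4.6
L_A/L_B = 10^(−0.4 ΔM) = 10^-1.840 = 0.01445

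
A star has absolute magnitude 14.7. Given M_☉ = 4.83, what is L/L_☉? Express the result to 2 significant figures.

L/L_☉ ≈ 1.1×10^-4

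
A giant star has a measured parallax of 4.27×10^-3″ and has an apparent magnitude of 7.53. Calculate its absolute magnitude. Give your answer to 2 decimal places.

M ≈ 0.68

d = 1/p = 1/4.27×10^-3″ = 234.2 pc
5 log₁₀(d/10 pc) = 5 log₁₀(234.2) − 5 = 6.848
M = m − 5 log₁₀(d/10) = 7.53 − 6.848 = 0.682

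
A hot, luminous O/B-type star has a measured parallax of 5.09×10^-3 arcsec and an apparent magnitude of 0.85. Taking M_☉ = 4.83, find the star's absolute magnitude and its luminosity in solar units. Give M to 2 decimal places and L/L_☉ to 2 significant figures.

d = 1/p = 1/5.09×10^-3″ = 196.5 pc
M = m − 5 log₁₀ d + 5 = 0.85 − 5·2.2933 + 5 = -5.616
M − M_☉ = -5.616 − 4.83 = -10.446
L/L_☉ = 10^(−0.4 × -10.446) = 15090

M ≈ -5.62; L/L_☉ ≈ 15000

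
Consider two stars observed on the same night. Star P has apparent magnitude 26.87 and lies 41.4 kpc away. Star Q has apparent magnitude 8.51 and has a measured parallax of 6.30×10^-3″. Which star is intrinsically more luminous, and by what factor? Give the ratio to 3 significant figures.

Star Q is more luminous, by a factor of 325.

Star P: d = 41.4 kpc = 41400 pc
Star P: M = m − 5 log₁₀ d + 5 = 26.87 − 5·4.6170 + 5 = 8.785
Star Q: d = 1/p = 1/6.30×10^-3″ = 158.7 pc
Star Q: M = m − 5 log₁₀ d + 5 = 8.51 − 5·2.2007 + 5 = 2.507
ΔM = M_P − M_Q = 8.785 − (2.507) = 6.278; smaller M is more luminous → Star Q.
L ratio = 10^(0.4 |ΔM|) = 10^2.511 = 324.6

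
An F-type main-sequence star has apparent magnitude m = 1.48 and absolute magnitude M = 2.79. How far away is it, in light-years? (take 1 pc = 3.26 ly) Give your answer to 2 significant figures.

d ≈ 18 ly

Distance modulus: m − M = 1.48 − (2.79) = -1.310
m − M = 5 log₁₀ d − 5
log₁₀ d = (m − M)/5 + 1 = 0.7380
d = 10^0.7380 = 5.470 pc
= 17.83 ly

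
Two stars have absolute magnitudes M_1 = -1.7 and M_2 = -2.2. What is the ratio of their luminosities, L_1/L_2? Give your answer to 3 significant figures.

ΔM = M_1 − M_2 = 0.5
L_1/L_2 = 10^(−0.4 ΔM) = 10^-0.200 = 0.6310

L_1/L_2 ≈ 0.631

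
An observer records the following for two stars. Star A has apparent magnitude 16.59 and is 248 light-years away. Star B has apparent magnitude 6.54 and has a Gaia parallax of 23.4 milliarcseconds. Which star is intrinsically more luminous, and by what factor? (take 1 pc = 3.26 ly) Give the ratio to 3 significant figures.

Star B is more luminous, by a factor of 3300.

Star A: d = 248 ly / 3.26 = 76.07 pc
Star A: M = m − 5 log₁₀ d + 5 = 16.59 − 5·1.8812 + 5 = 12.184
Star B: p = 23.4 mas = 0.0234″ → d = 1/p = 42.74 pc
Star B: M = m − 5 log₁₀ d + 5 = 6.54 − 5·1.6308 + 5 = 3.386
ΔM = M_A − M_B = 12.184 − (3.386) = 8.798; smaller M is more luminous → Star B.
L ratio = 10^(0.4 |ΔM|) = 10^3.519 = 3304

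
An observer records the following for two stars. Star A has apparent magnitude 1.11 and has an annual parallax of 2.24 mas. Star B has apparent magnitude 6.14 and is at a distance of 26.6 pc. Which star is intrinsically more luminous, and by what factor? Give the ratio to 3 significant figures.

Star A is more luminous, by a factor of 29000.

Star A: p = 2.24 mas = 2.24×10^-3″ → d = 1/p = 446.4 pc
Star A: M = m − 5 log₁₀ d + 5 = 1.11 − 5·2.6498 + 5 = -7.139
Star B: M = m − 5 log₁₀ d + 5 = 6.14 − 5·1.4249 + 5 = 4.016
ΔM = M_A − M_B = -7.139 − (4.016) = -11.154; smaller M is more luminous → Star A.
L ratio = 10^(0.4 |ΔM|) = 10^4.462 = 28960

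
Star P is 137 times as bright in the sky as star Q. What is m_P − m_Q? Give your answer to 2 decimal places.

m_P − m_Q ≈ -5.34

Pogson: Δm = −2.5 log₁₀(ratio) = −2.5 log₁₀(137) = −2.5 × 2.1367 = -5.342
Star P is brighter, so it has the smaller magnitude: the difference is negative.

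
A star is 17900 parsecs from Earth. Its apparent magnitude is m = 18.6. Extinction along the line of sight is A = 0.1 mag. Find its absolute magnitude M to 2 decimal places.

5 log₁₀(d/10 pc) = 5 log₁₀(17900) − 5 = 16.264
M = m − 5 log₁₀(d/10) − A = 18.6 − 16.264 − 0.1 = 2.236

M ≈ 2.24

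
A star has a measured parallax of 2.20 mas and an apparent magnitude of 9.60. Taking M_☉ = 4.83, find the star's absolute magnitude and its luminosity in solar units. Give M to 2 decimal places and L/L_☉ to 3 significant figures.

M ≈ 1.31; L/L_☉ ≈ 25.5

d = 1/p = 1000/2.20 mas = 454.5 pc
M = m − 5 log₁₀ d + 5 = 9.60 − 5·2.6576 + 5 = 1.312
M − M_☉ = 1.312 − 4.83 = -3.518
L/L_☉ = 10^(−0.4 × -3.518) = 25.54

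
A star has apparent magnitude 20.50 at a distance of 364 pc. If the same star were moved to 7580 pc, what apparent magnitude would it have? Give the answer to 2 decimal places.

Flux ∝ 1/d², so Δm = 5 log₁₀(d₂/d₁) = 5 log₁₀(7580/364) = 6.593
m₂ = m₁ + Δm = 20.50 + (6.593) = 27.093

m ≈ 27.09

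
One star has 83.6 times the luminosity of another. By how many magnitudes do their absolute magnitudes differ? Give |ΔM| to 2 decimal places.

Pogson: ΔM = −2.5 log₁₀(ratio) = −2.5 log₁₀(83.6) = −2.5 × 1.9222 = -4.806

|ΔM| ≈ 4.81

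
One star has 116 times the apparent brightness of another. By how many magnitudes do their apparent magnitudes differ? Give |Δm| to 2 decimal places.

Pogson: Δm = −2.5 log₁₀(ratio) = −2.5 log₁₀(116) = −2.5 × 2.0645 = -5.161

|Δm| ≈ 5.16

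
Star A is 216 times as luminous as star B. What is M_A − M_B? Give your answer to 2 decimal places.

M_A − M_B ≈ -5.84

Pogson: ΔM = −2.5 log₁₀(ratio) = −2.5 log₁₀(216) = −2.5 × 2.3345 = -5.836
Star A is brighter, so it has the smaller magnitude: the difference is negative.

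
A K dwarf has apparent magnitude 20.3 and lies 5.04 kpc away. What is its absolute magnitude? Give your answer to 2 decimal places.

d = 5.04 kpc = 5040 pc
5 log₁₀(d/10 pc) = 5 log₁₀(5040) − 5 = 13.512
M = m − 5 log₁₀(d/10) = 20.3 − 13.512 = 6.788

M ≈ 6.79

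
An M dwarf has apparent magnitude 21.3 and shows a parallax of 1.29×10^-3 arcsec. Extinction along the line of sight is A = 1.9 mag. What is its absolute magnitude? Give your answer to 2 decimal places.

M ≈ 9.95

d = 1/p = 1/1.29×10^-3″ = 775.2 pc
5 log₁₀(d/10 pc) = 5 log₁₀(775.2) − 5 = 9.447
M = m − 5 log₁₀(d/10) − A = 21.3 − 9.447 − 1.9 = 9.953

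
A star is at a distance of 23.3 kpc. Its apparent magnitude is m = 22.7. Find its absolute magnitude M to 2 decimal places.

M ≈ 5.86

d = 23.3 kpc = 23300 pc
5 log₁₀(d/10 pc) = 5 log₁₀(23300) − 5 = 16.837
M = m − 5 log₁₀(d/10) = 22.7 − 16.837 = 5.863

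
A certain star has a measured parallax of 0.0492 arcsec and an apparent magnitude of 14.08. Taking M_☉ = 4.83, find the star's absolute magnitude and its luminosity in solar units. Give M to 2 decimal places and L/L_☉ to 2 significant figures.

M ≈ 12.54; L/L_☉ ≈ 8.2×10^-4

d = 1/p = 1/0.0492″ = 20.33 pc
M = m − 5 log₁₀ d + 5 = 14.08 − 5·1.3080 + 5 = 12.540
M − M_☉ = 12.540 − 4.83 = 7.710
L/L_☉ = 10^(−0.4 × 7.710) = 8.243×10^-4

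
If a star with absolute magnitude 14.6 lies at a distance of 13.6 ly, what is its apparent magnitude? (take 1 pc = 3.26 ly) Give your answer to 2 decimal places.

d = 13.6 ly / 3.26 = 4.172 pc
m = M + 5 log₁₀ d − 5 = 14.6 + 5·0.6203 − 5 = 12.702

m ≈ 12.70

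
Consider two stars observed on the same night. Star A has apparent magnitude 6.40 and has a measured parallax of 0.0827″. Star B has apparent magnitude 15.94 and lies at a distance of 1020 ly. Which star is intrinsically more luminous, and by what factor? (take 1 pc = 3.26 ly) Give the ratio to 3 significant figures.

Star A is more luminous, by a factor of 9.78.

Star A: d = 1/p = 1/0.0827″ = 12.09 pc
Star A: M = m − 5 log₁₀ d + 5 = 6.40 − 5·1.0825 + 5 = 5.988
Star B: d = 1020 ly / 3.26 = 312.9 pc
Star B: M = m − 5 log₁₀ d + 5 = 15.94 − 5·2.4954 + 5 = 8.463
ΔM = M_A − M_B = 5.988 − (8.463) = -2.476; smaller M is more luminous → Star A.
L ratio = 10^(0.4 |ΔM|) = 10^0.990 = 9.777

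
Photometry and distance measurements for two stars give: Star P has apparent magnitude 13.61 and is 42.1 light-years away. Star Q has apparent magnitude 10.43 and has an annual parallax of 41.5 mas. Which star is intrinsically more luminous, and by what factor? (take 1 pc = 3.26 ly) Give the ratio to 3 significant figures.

Star Q is more luminous, by a factor of 65.1.

Star P: d = 42.1 ly / 3.26 = 12.91 pc
Star P: M = m − 5 log₁₀ d + 5 = 13.61 − 5·1.1111 + 5 = 13.055
Star Q: p = 41.5 mas = 0.0415″ → d = 1/p = 24.10 pc
Star Q: M = m − 5 log₁₀ d + 5 = 10.43 − 5·1.3820 + 5 = 8.520
ΔM = M_P − M_Q = 13.055 − (8.520) = 4.534; smaller M is more luminous → Star Q.
L ratio = 10^(0.4 |ΔM|) = 10^1.814 = 65.13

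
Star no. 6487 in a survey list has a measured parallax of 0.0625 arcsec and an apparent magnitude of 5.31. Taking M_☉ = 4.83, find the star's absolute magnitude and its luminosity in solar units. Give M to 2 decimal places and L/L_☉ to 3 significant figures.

M ≈ 4.29; L/L_☉ ≈ 1.65

d = 1/p = 1/0.0625″ = 16.00 pc
M = m − 5 log₁₀ d + 5 = 5.31 − 5·1.2041 + 5 = 4.289
M − M_☉ = 4.289 − 4.83 = -0.541
L/L_☉ = 10^(−0.4 × -0.541) = 1.645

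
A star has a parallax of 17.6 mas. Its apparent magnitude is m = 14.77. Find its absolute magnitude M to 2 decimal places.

M ≈ 11.00

p = 17.6 mas = 0.0176″ → d = 1/p = 56.82 pc
5 log₁₀(d/10 pc) = 5 log₁₀(56.82) − 5 = 3.772
M = m − 5 log₁₀(d/10) = 14.77 − 3.772 = 10.998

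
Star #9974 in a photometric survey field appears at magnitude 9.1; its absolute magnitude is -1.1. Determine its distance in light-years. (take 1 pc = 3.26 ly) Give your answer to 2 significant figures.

d ≈ 3600 ly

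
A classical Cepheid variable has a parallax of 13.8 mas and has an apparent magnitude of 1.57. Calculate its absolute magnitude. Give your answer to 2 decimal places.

M ≈ -2.73

p = 13.8 mas = 0.0138″ → d = 1/p = 72.46 pc
5 log₁₀(d/10 pc) = 5 log₁₀(72.46) − 5 = 4.301
M = m − 5 log₁₀(d/10) = 1.57 − 4.301 = -2.731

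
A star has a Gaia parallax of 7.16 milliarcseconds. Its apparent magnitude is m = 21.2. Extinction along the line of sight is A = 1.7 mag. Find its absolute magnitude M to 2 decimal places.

p = 7.16 mas = 7.16×10^-3″ → d = 1/p = 139.7 pc
5 log₁₀(d/10 pc) = 5 log₁₀(139.7) − 5 = 5.725
M = m − 5 log₁₀(d/10) − A = 21.2 − 5.725 − 1.7 = 13.775

M ≈ 13.77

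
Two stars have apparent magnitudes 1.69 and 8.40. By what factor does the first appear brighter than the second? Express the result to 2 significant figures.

480

Δm = 1.69 − (8.40) = -6.71
Flux ratio = 10^(−0.4 Δm) = 10^(−0.4 × -6.71) = 10^2.684 = 483.1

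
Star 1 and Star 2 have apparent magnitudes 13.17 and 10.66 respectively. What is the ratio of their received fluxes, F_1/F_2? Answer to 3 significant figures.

F_1/F_2 ≈ 0.0991

Δm = 13.17 − (10.66) = 2.51
Flux ratio = 10^(−0.4 Δm) = 10^(−0.4 × 2.51) = 10^-1.004 = 0.09908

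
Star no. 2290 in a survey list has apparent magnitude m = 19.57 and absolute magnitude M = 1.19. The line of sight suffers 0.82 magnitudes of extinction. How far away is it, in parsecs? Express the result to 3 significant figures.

d ≈ 32500 pc

m − M = 5 log₁₀(d/10 pc) + A  ⇒  19.57 − (1.19) − 0.82 = 5 log₁₀(d/10)
17.560 = 5 log₁₀(d/10)
log₁₀ d = (m − M − A)/5 + 1 = 4.5120
d = 10^4.5120 = 32510 pc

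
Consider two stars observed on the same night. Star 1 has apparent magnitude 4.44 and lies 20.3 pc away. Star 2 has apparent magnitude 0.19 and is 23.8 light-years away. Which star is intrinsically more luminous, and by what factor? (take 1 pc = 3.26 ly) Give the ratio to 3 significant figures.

Star 2 is more luminous, by a factor of 6.48.

Star 1: M = m − 5 log₁₀ d + 5 = 4.44 − 5·1.3075 + 5 = 2.903
Star 2: d = 23.8 ly / 3.26 = 7.301 pc
Star 2: M = m − 5 log₁₀ d + 5 = 0.19 − 5·0.8634 + 5 = 0.873
ΔM = M_1 − M_2 = 2.903 − (0.873) = 2.029; smaller M is more luminous → Star 2.
L ratio = 10^(0.4 |ΔM|) = 10^0.812 = 6.482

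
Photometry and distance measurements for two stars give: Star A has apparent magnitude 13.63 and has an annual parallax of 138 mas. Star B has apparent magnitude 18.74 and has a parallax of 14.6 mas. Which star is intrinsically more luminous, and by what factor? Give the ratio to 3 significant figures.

Star A is more luminous, by a factor of 1.24.

Star A: p = 138 mas = 0.138″ → d = 1/p = 7.246 pc
Star A: M = m − 5 log₁₀ d + 5 = 13.63 − 5·0.8601 + 5 = 14.329
Star B: p = 14.6 mas = 0.0146″ → d = 1/p = 68.49 pc
Star B: M = m − 5 log₁₀ d + 5 = 18.74 − 5·1.8356 + 5 = 14.562
ΔM = M_A − M_B = 14.329 − (14.562) = -0.232; smaller M is more luminous → Star A.
L ratio = 10^(0.4 |ΔM|) = 10^0.093 = 1.239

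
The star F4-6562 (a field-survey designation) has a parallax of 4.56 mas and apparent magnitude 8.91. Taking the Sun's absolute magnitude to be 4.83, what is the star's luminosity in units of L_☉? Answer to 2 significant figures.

L/L_☉ ≈ 11

d = 1/p = 1000/4.56 mas = 219.3 pc
M = m − 5 log₁₀ d + 5 = 8.91 − 5·2.3410 + 5 = 2.205
M − M_☉ = 2.205 − 4.83 = -2.625
L/L_☉ = 10^(−0.4 × -2.625) = 11.22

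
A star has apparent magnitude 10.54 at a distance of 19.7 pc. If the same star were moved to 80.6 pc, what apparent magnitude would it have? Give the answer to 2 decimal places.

m ≈ 13.60

Flux ∝ 1/d², so Δm = 5 log₁₀(d₂/d₁) = 5 log₁₀(80.6/19.7) = 3.059
m₂ = m₁ + Δm = 10.54 + (3.059) = 13.599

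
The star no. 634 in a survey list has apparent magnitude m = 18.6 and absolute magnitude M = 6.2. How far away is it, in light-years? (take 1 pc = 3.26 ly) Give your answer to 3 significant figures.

Distance modulus: m − M = 18.6 − (6.2) = 12.400
m − M = 5 log₁₀ d − 5
log₁₀ d = (m − M)/5 + 1 = 3.4800
d = 10^3.4800 = 3020 pc
= 9845 ly

d ≈ 9850 ly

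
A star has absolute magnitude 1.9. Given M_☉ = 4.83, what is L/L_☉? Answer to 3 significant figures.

M − M_☉ = 1.9 − 4.83 = -2.930
L/L_☉ = 10^(−0.4 (M − M_☉)) = 10^1.172 = 14.86

L/L_☉ ≈ 14.9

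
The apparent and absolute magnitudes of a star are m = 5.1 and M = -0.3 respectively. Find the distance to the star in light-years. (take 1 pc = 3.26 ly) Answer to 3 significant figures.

d ≈ 392 ly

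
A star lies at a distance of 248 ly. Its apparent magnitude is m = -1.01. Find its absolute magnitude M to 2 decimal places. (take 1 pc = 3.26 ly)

M ≈ -5.42

d = 248 ly / 3.26 = 76.07 pc
5 log₁₀(d/10 pc) = 5 log₁₀(76.07) − 5 = 4.406
M = m − 5 log₁₀(d/10) = -1.01 − 4.406 = -5.416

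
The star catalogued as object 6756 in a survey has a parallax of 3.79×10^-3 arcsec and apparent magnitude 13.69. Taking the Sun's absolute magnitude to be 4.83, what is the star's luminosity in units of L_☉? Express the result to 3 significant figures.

L/L_☉ ≈ 0.199

d = 1/p = 1/3.79×10^-3″ = 263.9 pc
M = m − 5 log₁₀ d + 5 = 13.69 − 5·2.4214 + 5 = 6.583
M − M_☉ = 6.583 − 4.83 = 1.753
L/L_☉ = 10^(−0.4 × 1.753) = 0.1989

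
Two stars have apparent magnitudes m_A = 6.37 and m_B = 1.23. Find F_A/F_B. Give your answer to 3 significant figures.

Magnitude difference = 5.14
Flux ratio = 10^(−0.4 Δm) = 10^(−0.4 × 5.14) = 10^-2.056 = 8.790×10^-3

F_A/F_B ≈ 8.79×10^-3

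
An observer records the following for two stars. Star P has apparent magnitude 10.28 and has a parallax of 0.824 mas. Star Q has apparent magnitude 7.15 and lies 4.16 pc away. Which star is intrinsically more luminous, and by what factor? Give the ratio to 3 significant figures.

Star P is more luminous, by a factor of 4760.

Star P: p = 0.824 mas = 8.24×10^-4″ → d = 1/p = 1214 pc
Star P: M = m − 5 log₁₀ d + 5 = 10.28 − 5·3.0841 + 5 = -0.140
Star Q: M = m − 5 log₁₀ d + 5 = 7.15 − 5·0.6191 + 5 = 9.055
ΔM = M_P − M_Q = -0.140 − (9.055) = -9.195; smaller M is more luminous → Star P.
L ratio = 10^(0.4 |ΔM|) = 10^3.678 = 4764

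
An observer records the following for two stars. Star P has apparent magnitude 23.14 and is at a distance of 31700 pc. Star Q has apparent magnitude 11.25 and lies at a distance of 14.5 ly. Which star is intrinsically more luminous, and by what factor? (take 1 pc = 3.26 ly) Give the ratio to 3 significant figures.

Star P is more luminous, by a factor of 891.

Star P: M = m − 5 log₁₀ d + 5 = 23.14 − 5·4.5011 + 5 = 5.635
Star Q: d = 14.5 ly / 3.26 = 4.448 pc
Star Q: M = m − 5 log₁₀ d + 5 = 11.25 − 5·0.6482 + 5 = 13.009
ΔM = M_P − M_Q = 5.635 − (13.009) = -7.375; smaller M is more luminous → Star P.
L ratio = 10^(0.4 |ΔM|) = 10^2.950 = 890.9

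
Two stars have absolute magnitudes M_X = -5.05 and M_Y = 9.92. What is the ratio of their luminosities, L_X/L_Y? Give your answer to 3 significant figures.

L_X/L_Y ≈ 973000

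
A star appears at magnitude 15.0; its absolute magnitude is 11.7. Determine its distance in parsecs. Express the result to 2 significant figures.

d ≈ 46 pc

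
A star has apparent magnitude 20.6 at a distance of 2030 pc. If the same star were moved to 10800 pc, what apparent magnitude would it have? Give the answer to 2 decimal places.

m ≈ 24.23

Flux ∝ 1/d², so Δm = 5 log₁₀(d₂/d₁) = 5 log₁₀(10800/2030) = 3.630
m₂ = m₁ + Δm = 20.6 + (3.630) = 24.230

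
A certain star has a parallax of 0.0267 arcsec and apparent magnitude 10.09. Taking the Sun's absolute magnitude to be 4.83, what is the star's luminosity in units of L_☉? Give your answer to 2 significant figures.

L/L_☉ ≈ 0.11

d = 1/p = 1/0.0267″ = 37.45 pc
M = m − 5 log₁₀ d + 5 = 10.09 − 5·1.5735 + 5 = 7.223
M − M_☉ = 7.223 − 4.83 = 2.393
L/L_☉ = 10^(−0.4 × 2.393) = 0.1104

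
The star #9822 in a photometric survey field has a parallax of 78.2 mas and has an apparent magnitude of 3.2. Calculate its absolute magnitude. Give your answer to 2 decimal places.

M ≈ 2.67

p = 78.2 mas = 0.0782″ → d = 1/p = 12.79 pc
5 log₁₀(d/10 pc) = 5 log₁₀(12.79) − 5 = 0.534
M = m − 5 log₁₀(d/10) = 3.2 − 0.534 = 2.666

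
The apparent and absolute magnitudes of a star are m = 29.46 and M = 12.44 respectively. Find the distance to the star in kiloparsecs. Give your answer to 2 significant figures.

μ = m − M = 17.020
m − M = 5 log₁₀ d − 5
log₁₀ d = (m − M)/5 + 1 = 4.4040
d = 10^4.4040 = 25350 pc
= 25.35 kpc

d ≈ 25 kpc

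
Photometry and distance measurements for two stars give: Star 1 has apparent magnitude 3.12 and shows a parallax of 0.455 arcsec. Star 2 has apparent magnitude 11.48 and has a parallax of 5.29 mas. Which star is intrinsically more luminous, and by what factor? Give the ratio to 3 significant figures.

Star 2 is more luminous, by a factor of 3.35.

Star 1: d = 1/p = 1/0.455″ = 2.198 pc
Star 1: M = m − 5 log₁₀ d + 5 = 3.12 − 5·0.3420 + 5 = 6.410
Star 2: p = 5.29 mas = 5.29×10^-3″ → d = 1/p = 189.0 pc
Star 2: M = m − 5 log₁₀ d + 5 = 11.48 − 5·2.2765 + 5 = 5.097
ΔM = M_1 − M_2 = 6.410 − (5.097) = 1.313; smaller M is more luminous → Star 2.
L ratio = 10^(0.4 |ΔM|) = 10^0.525 = 3.351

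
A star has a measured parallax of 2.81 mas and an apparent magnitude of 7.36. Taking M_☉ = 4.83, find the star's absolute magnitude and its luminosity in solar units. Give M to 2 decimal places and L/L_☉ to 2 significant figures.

d = 1/p = 1000/2.81 mas = 355.9 pc
M = m − 5 log₁₀ d + 5 = 7.36 − 5·2.5513 + 5 = -0.396
M − M_☉ = -0.396 − 4.83 = -5.226
L/L_☉ = 10^(−0.4 × -5.226) = 123.2

M ≈ -0.40; L/L_☉ ≈ 120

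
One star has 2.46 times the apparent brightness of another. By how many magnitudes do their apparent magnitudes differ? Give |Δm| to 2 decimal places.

|Δm| ≈ 0.98

Pogson: Δm = −2.5 log₁₀(ratio) = −2.5 log₁₀(2.46) = −2.5 × 0.3909 = -0.977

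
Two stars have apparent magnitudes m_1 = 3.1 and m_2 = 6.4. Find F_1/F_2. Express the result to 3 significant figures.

Δm = 3.1 − (6.4) = -3.3
Flux ratio = 10^(−0.4 Δm) = 10^(−0.4 × -3.3) = 10^1.320 = 20.89

F_1/F_2 ≈ 20.9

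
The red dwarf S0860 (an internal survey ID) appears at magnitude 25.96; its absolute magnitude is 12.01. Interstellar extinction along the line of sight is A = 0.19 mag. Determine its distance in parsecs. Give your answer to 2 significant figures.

m − M = 5 log₁₀(d/10 pc) + A  ⇒  25.96 − (12.01) − 0.19 = 5 log₁₀(d/10)
13.760 = 5 log₁₀(d/10)
log₁₀ d = (m − M − A)/5 + 1 = 3.7520
d = 10^3.7520 = 5649 pc

d ≈ 5600 pc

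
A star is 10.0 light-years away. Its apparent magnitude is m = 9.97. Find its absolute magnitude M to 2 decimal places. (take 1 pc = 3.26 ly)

d = 10.0 ly / 3.26 = 3.067 pc
5 log₁₀(d/10 pc) = 5 log₁₀(3.067) − 5 = -2.566
M = m − 5 log₁₀(d/10) = 9.97 + 2.566 = 12.536

M ≈ 12.54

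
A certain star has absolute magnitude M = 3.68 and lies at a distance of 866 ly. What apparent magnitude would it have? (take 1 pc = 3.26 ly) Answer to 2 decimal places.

m ≈ 10.80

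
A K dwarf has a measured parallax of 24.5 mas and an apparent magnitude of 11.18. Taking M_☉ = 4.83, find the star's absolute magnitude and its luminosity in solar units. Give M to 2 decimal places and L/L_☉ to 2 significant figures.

M ≈ 8.13; L/L_☉ ≈ 0.048

d = 1/p = 1000/24.5 mas = 40.82 pc
M = m − 5 log₁₀ d + 5 = 11.18 − 5·1.6108 + 5 = 8.126
M − M_☉ = 8.126 − 4.83 = 3.296
L/L_☉ = 10^(−0.4 × 3.296) = 0.04805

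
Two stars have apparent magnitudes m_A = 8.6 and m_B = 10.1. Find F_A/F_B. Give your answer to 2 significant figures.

Δm = 8.6 − (10.1) = -1.5
Flux ratio = 10^(−0.4 Δm) = 10^(−0.4 × -1.5) = 10^0.600 = 3.981

F_A/F_B ≈ 4.0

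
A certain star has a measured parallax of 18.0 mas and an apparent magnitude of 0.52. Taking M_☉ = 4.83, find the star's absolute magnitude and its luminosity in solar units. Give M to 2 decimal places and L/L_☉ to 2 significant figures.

M ≈ -3.20; L/L_☉ ≈ 1600

d = 1/p = 1000/18.0 mas = 55.56 pc
M = m − 5 log₁₀ d + 5 = 0.52 − 5·1.7447 + 5 = -3.204
M − M_☉ = -3.204 − 4.83 = -8.034
L/L_☉ = 10^(−0.4 × -8.034) = 1635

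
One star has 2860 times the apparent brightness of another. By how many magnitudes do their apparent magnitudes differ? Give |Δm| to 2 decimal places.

|Δm| ≈ 8.64

Pogson: Δm = −2.5 log₁₀(ratio) = −2.5 log₁₀(2860) = −2.5 × 3.4564 = -8.641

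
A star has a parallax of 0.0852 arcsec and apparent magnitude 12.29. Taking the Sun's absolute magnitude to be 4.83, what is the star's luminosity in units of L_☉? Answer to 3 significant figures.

d = 1/p = 1/0.0852″ = 11.74 pc
M = m − 5 log₁₀ d + 5 = 12.29 − 5·1.0696 + 5 = 11.942
M − M_☉ = 11.942 − 4.83 = 7.112
L/L_☉ = 10^(−0.4 × 7.112) = 1.429×10^-3

L/L_☉ ≈ 1.43×10^-3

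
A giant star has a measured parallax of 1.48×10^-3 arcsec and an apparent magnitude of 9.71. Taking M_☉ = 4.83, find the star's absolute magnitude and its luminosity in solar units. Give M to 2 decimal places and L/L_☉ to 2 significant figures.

M ≈ 0.56; L/L_☉ ≈ 51

d = 1/p = 1/1.48×10^-3″ = 675.7 pc
M = m − 5 log₁₀ d + 5 = 9.71 − 5·2.8297 + 5 = 0.561
M − M_☉ = 0.561 − 4.83 = -4.269
L/L_☉ = 10^(−0.4 × -4.269) = 50.99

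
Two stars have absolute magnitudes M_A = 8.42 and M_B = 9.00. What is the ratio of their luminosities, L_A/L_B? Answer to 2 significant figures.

L_A/L_B ≈ 1.7

ΔM = M_A − M_B = -0.58
L_A/L_B = 10^(−0.4 ΔM) = 10^0.232 = 1.706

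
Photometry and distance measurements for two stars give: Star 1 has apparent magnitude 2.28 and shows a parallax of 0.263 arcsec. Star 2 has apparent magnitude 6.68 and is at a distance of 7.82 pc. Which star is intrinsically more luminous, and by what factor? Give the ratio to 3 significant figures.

Star 1: d = 1/p = 1/0.263″ = 3.802 pc
Star 1: M = m − 5 log₁₀ d + 5 = 2.28 − 5·0.5800 + 5 = 4.380
Star 2: M = m − 5 log₁₀ d + 5 = 6.68 − 5·0.8932 + 5 = 7.214
ΔM = M_1 − M_2 = 4.380 − (7.214) = -2.834; smaller M is more luminous → Star 1.
L ratio = 10^(0.4 |ΔM|) = 10^1.134 = 13.60

Star 1 is more luminous, by a factor of 13.6.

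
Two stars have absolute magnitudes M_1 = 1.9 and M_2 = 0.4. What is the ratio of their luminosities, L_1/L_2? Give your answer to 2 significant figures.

L_1/L_2 ≈ 0.25

ΔM = M_1 − M_2 = 1.5
L_1/L_2 = 10^(−0.4 ΔM) = 10^-0.600 = 0.2512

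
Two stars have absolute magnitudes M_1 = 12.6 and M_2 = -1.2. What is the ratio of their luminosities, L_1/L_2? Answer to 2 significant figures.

L_1/L_2 ≈ 3.0×10^-6

ΔM = M_1 − M_2 = 13.8
L_1/L_2 = 10^(−0.4 ΔM) = 10^-5.520 = 3.020×10^-6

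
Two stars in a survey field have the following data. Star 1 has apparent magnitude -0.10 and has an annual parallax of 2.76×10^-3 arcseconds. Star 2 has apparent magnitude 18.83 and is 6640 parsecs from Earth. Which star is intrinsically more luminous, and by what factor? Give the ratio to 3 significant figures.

Star 1: d = 1/p = 1/2.76×10^-3″ = 362.3 pc
Star 1: M = m − 5 log₁₀ d + 5 = -0.10 − 5·2.5591 + 5 = -7.895
Star 2: M = m − 5 log₁₀ d + 5 = 18.83 − 5·3.8222 + 5 = 4.719
ΔM = M_1 − M_2 = -7.895 − (4.719) = -12.615; smaller M is more luminous → Star 1.
L ratio = 10^(0.4 |ΔM|) = 10^5.046 = 111100

Star 1 is more luminous, by a factor of 111000.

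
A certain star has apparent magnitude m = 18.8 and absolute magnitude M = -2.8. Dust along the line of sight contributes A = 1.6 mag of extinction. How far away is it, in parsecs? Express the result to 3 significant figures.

d ≈ 100000 pc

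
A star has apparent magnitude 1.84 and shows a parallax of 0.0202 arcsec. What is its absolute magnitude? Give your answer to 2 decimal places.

M ≈ -1.63

d = 1/p = 1/0.0202″ = 49.50 pc
5 log₁₀(d/10 pc) = 5 log₁₀(49.50) − 5 = 3.473
M = m − 5 log₁₀(d/10) = 1.84 − 3.473 = -1.633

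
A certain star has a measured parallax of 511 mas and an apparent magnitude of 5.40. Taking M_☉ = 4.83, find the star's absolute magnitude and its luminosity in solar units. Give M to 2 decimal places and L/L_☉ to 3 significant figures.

d = 1/p = 1000/511 mas = 1.957 pc
M = m − 5 log₁₀ d + 5 = 5.40 − 5·0.2916 + 5 = 8.942
M − M_☉ = 8.942 − 4.83 = 4.112
L/L_☉ = 10^(−0.4 × 4.112) = 0.02265

M ≈ 8.94; L/L_☉ ≈ 0.0227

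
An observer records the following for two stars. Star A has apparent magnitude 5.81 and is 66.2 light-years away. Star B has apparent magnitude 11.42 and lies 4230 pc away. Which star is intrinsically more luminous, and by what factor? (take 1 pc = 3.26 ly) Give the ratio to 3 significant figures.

Star B is more luminous, by a factor of 247.

Star A: d = 66.2 ly / 3.26 = 20.31 pc
Star A: M = m − 5 log₁₀ d + 5 = 5.81 − 5·1.3076 + 5 = 4.272
Star B: M = m − 5 log₁₀ d + 5 = 11.42 − 5·3.6263 + 5 = -1.712
ΔM = M_A − M_B = 4.272 − (-1.712) = 5.983; smaller M is more luminous → Star B.
L ratio = 10^(0.4 |ΔM|) = 10^2.393 = 247.4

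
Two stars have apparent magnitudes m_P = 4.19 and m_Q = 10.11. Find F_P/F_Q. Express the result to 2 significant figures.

F_P/F_Q ≈ 230

Magnitude difference = -5.92
Flux ratio = 10^(−0.4 Δm) = 10^(−0.4 × -5.92) = 10^2.368 = 233.3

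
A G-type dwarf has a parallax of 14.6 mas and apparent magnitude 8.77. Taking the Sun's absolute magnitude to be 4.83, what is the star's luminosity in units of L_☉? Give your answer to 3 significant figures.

d = 1/p = 1000/14.6 mas = 68.49 pc
M = m − 5 log₁₀ d + 5 = 8.77 − 5·1.8356 + 5 = 4.592
M − M_☉ = 4.592 − 4.83 = -0.238
L/L_☉ = 10^(−0.4 × -0.238) = 1.245

L/L_☉ ≈ 1.25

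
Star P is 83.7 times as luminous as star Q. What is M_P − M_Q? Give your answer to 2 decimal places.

M_P − M_Q ≈ -4.81

Pogson: ΔM = −2.5 log₁₀(ratio) = −2.5 log₁₀(83.7) = −2.5 × 1.9227 = -4.807
Star P is brighter, so it has the smaller magnitude: the difference is negative.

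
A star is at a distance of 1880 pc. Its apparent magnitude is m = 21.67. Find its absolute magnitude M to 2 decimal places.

5 log₁₀(d/10 pc) = 5 log₁₀(1880) − 5 = 11.371
M = m − 5 log₁₀(d/10) = 21.67 − 11.371 = 10.299

M ≈ 10.30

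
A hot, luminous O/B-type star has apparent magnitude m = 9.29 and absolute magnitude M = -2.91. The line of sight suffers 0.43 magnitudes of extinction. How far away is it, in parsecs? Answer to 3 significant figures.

d ≈ 2260 pc

m − M = 5 log₁₀(d/10 pc) + A  ⇒  9.29 − (-2.91) − 0.43 = 5 log₁₀(d/10)
11.770 = 5 log₁₀(d/10)
log₁₀ d = (m − M − A)/5 + 1 = 3.3540
d = 10^3.3540 = 2259 pc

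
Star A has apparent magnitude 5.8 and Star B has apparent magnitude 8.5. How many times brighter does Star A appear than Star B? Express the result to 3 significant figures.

12.0

Magnitude difference = -2.7
Flux ratio = 10^(−0.4 Δm) = 10^(−0.4 × -2.7) = 10^1.080 = 12.02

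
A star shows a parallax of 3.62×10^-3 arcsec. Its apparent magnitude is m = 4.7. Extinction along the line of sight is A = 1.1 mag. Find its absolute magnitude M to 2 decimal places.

d = 1/p = 1/3.62×10^-3″ = 276.2 pc
5 log₁₀(d/10 pc) = 5 log₁₀(276.2) − 5 = 7.206
M = m − 5 log₁₀(d/10) − A = 4.7 − 7.206 − 1.1 = -3.606

M ≈ -3.61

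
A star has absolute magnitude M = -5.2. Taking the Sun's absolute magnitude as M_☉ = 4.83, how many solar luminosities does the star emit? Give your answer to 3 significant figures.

L/L_☉ ≈ 10300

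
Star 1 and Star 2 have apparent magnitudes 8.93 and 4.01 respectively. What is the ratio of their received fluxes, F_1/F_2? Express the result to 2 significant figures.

Δm = 8.93 − (4.01) = 4.92
Flux ratio = 10^(−0.4 Δm) = 10^(−0.4 × 4.92) = 10^-1.968 = 0.01076

F_1/F_2 ≈ 0.011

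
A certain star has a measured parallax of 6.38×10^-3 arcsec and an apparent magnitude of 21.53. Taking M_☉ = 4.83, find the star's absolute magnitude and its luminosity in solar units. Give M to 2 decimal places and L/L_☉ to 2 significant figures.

M ≈ 15.55; L/L_☉ ≈ 5.1×10^-5

d = 1/p = 1/6.38×10^-3″ = 156.7 pc
M = m − 5 log₁₀ d + 5 = 21.53 − 5·2.1952 + 5 = 15.554
M − M_☉ = 15.554 − 4.83 = 10.724
L/L_☉ = 10^(−0.4 × 10.724) = 5.133×10^-5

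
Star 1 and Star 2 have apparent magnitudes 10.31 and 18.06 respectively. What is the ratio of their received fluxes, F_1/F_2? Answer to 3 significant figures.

Magnitude difference = -7.75
Flux ratio = 10^(−0.4 Δm) = 10^(−0.4 × -7.75) = 10^3.100 = 1259

F_1/F_2 ≈ 1260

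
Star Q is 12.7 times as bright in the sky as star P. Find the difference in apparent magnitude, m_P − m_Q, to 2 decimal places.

Pogson: Δm = −2.5 log₁₀(ratio) = −2.5 log₁₀(12.7) = −2.5 × 1.1038 = -2.760
Star Q is brighter so has the smaller magnitude: m_P − m_Q is positive.

m_P − m_Q ≈ 2.76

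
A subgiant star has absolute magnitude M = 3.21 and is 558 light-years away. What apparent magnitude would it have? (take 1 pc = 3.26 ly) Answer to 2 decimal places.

d = 558 ly / 3.26 = 171.2 pc
m = M + 5 log₁₀ d − 5 = 3.21 + 5·2.2334 − 5 = 9.377

m ≈ 9.38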